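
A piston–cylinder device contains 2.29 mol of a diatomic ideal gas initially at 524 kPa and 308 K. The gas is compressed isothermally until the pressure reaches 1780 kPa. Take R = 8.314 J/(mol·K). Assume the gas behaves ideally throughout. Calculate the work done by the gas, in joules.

-7170 J

V₁ = nRT₁/P₁ = 2.29×8.314×308/524 = 11.2 L.
Isothermal: T stays 308 K; PV = const ⇒ V₂ = 3.29 L, P₂ = 1780 kPa.
W = nRT ln(V₂/V₁) = 2.29×8.314×308×ln(0.294) = -7170 J.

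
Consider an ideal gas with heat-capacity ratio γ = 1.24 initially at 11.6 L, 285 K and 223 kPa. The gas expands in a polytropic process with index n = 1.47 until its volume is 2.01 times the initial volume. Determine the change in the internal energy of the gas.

n = P₁V₁/(RT₁) = 223×11.6/(8.314×285) = 1.09 mol.
Polytropic n=1.47: T₂ = T₁(V₁/V₂)^(n−1) = 285×(0.498)^0.47 = 205 K; P₂ = P₁(V₁/V₂)^n = 79.9 kPa.
For an ideal gas ΔU = nCvΔT with Cv = R/(γ−1) = 34.6 J/(mol·K).
ΔU = 1.09×34.6×(205−285) = -3010 J.

-3010 J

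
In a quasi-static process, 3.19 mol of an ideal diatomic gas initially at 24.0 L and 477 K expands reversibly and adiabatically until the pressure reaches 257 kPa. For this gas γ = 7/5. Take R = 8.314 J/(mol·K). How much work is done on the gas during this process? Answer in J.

P₁ = nRT₁/V₁ = 3.19×8.314×477/24.0 = 527 kPa.
Adiabatic: T₂/T₁ = (P₂/P₁)^((γ−1)/γ) ⇒ T₂ = 477×(0.488)^0.286 = 388 K; V₂ = 40.1 L.
ΔU = nCvΔT = 3.19×20.8×(388−477) = -5870 J.
Q = 0 for an adiabatic process, so W = −ΔU = 5870 J.
Work done on the gas = −W_by = -5870 J.

-5870 J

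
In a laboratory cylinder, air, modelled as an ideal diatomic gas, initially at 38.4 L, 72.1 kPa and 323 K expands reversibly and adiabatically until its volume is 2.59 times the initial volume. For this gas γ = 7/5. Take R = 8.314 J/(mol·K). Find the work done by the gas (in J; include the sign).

2190 J

n = P₁V₁/(RT₁) = 72.1×38.4/(8.314×323) = 1.03 mol.
Adiabatic: TV^(γ−1) = const ⇒ T₂ = 323×(0.386)^0.400 = 221 K; PV^γ = const ⇒ P₂ = 19.0 kPa.
ΔU = nCvΔT = 1.03×20.8×(221−323) = -2190 J.
Q = 0 for an adiabatic process, so W = −ΔU = 2190 J.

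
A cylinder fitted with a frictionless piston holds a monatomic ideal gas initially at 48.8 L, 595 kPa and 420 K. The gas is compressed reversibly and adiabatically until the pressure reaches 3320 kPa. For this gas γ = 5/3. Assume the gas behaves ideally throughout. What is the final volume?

17.4 L

Adiabatic: T₂/T₁ = (P₂/P₁)^((γ−1)/γ) ⇒ T₂ = 420×(5.58)^0.400 = 835 K; V₂ = 17.4 L.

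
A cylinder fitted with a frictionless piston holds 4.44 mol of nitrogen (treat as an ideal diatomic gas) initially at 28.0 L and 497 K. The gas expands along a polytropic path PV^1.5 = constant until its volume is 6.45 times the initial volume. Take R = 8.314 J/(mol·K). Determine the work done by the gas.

22200 J

P₁ = nRT₁/V₁ = 4.44×8.314×497/28.0 = 655 kPa.
Polytropic n=1.5: T₂ = T₁(V₁/V₂)^(n−1) = 497×(0.155)^0.50 = 196 K; P₂ = P₁(V₁/V₂)^n = 40.0 kPa.
W = (P₁V₁−P₂V₂)/(n−1) = (655×28.0−40.0×181)/0.50 = 22200 J.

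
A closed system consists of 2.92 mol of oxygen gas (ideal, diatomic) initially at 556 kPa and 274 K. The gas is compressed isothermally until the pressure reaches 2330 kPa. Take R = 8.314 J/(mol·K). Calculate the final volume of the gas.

2.85 L

V₁ = nRT₁/P₁ = 2.92×8.314×274/556 = 12.0 L.
Isothermal: T stays 274 K; PV = const ⇒ V₂ = 2.85 L, P₂ = 2330 kPa.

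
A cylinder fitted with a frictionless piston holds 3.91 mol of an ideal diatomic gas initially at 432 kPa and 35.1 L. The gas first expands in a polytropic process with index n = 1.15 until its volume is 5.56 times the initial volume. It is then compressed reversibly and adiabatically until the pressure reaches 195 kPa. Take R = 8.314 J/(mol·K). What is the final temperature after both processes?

T₁ = P₁V₁/(nR) = 432×35.1/(3.91×8.314) = 466 K.
Step 1 — Polytropic n=1.15: T₂ = T₁(V₁/V₂)^(n−1) = 466×(0.180)^0.15 = 361 K; P₂ = P₁(V₁/V₂)^n = 60.1 kPa.
W = (P₁V₁−P₂V₂)/(n−1) = (432×35.1−60.1×195)/0.15 = 22900 J.
ΔU = nCvΔT = 3.91×20.8×(361−466) = -8600 J.
Q = ΔU + W = 14300 J.
State after step 1: P = 60.1 kPa, V = 195 L, T = 361 K.
Step 2 — Adiabatic: T₂/T₁ = (P₂/P₁)^((γ−1)/γ) ⇒ T₂ = 361×(3.25)^0.286 = 505 K; V₂ = 84.2 L.
ΔU = nCvΔT = 3.91×20.8×(505−361) = 11700 J.
Q = 0 for an adiabatic process, so W = −ΔU = -11700 J.
Net over both steps: W = 11200 J, Q = 14300 J, ΔU = 3120 J.

505 K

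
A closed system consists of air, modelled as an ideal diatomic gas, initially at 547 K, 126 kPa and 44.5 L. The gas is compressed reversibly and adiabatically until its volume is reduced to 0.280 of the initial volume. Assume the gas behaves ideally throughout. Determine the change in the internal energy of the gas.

n = P₁V₁/(RT₁) = 126×44.5/(8.314×547) = 1.23 mol.
Adiabatic: TV^(γ−1) = const ⇒ T₂ = 547×(3.57)^0.400 = 910 K; PV^γ = const ⇒ P₂ = 749 kPa.
For an ideal gas ΔU = nCvΔT with Cv = (5/2)R = 20.8 J/(mol·K).
ΔU = 1.23×20.8×(910−547) = 9310 J.

9310 J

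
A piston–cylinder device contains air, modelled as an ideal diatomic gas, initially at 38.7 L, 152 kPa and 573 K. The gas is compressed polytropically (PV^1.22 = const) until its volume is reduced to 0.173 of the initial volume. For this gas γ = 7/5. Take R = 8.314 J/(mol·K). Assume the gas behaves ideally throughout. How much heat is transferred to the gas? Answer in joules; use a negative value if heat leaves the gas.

-5670 J

n = P₁V₁/(RT₁) = 152×38.7/(8.314×573) = 1.23 mol.
Polytropic n=1.22: T₂ = T₁(V₁/V₂)^(n−1) = 573×(5.78)^0.22 = 843 K; P₂ = P₁(V₁/V₂)^n = 1290 kPa.
W = (P₁V₁−P₂V₂)/(n−1) = (152×38.7−1290×6.70)/0.22 = -12600 J.
ΔU = nCvΔT = 1.23×20.8×(843−573) = 6930 J.
Q = ΔU + W = -5670 J.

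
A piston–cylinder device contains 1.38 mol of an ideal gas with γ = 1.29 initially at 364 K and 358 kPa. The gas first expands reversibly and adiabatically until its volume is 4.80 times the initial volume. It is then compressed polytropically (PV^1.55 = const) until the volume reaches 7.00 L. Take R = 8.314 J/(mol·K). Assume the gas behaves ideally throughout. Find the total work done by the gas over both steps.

V₁ = nRT₁/P₁ = 1.38×8.314×364/358 = 11.7 L.
Step 1 — Adiabatic: TV^(γ−1) = const ⇒ T₂ = 364×(0.208)^0.290 = 231 K; PV^γ = const ⇒ P₂ = 47.3 kPa.
ΔU = nCvΔT = 1.38×28.7×(231−364) = -5260 J.
Q = 0 for an adiabatic process, so W = −ΔU = 5260 J.
State after step 1: P = 47.3 kPa, V = 56.0 L, T = 231 K.
Step 2 — Polytropic n=1.55: T₂ = T₁(V₁/V₂)^(n−1) = 231×(8.00)^0.55 = 725 K; P₂ = P₁(V₁/V₂)^n = 1190 kPa.
W = (P₁V₁−P₂V₂)/(n−1) = (47.3×56.0−1190×7.00)/0.55 = -10300 J.
ΔU = nCvΔT = 1.38×28.7×(725−231) = 19500 J.
Q = ΔU + W = 9240 J.
Net over both steps: W = -5040 J, Q = 9240 J, ΔU = 14300 J.

-5040 J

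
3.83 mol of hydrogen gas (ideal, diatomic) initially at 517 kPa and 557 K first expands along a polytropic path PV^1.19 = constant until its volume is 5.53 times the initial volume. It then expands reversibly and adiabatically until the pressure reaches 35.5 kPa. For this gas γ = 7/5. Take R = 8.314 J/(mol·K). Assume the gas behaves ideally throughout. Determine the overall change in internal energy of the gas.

V₁ = nRT₁/P₁ = 3.83×8.314×557/517 = 34.3 L.
Step 1 — Polytropic n=1.19: T₂ = T₁(V₁/V₂)^(n−1) = 557×(0.181)^0.19 = 402 K; P₂ = P₁(V₁/V₂)^n = 67.6 kPa.
W = (P₁V₁−P₂V₂)/(n−1) = (517×34.3−67.6×190)/0.19 = 25900 J.
ΔU = nCvΔT = 3.83×20.8×(402−557) = -12300 J.
Q = ΔU + W = 13600 J.
State after step 1: P = 67.6 kPa, V = 190 L, T = 402 K.
Step 2 — Adiabatic: T₂/T₁ = (P₂/P₁)^((γ−1)/γ) ⇒ T₂ = 402×(0.526)^0.286 = 335 K; V₂ = 300 L.
ΔU = nCvΔT = 3.83×20.8×(335−402) = -5380 J.
Q = 0 for an adiabatic process, so W = −ΔU = 5380 J.
Net over both steps: W = 31300 J, Q = 13600 J, ΔU = -17700 J.

-17700 J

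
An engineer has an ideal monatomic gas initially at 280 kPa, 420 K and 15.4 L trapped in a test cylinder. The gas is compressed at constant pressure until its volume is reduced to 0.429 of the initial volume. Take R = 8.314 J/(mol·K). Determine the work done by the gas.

n = P₁V₁/(RT₁) = 280×15.4/(8.314×420) = 1.23 mol.
Isobaric: P stays 280 kPa; V/T = const ⇒ T₂ = 180 K, V₂ = 6.61 L.
W = PΔV = 280×(6.61−15.4) kPa·L = -2460 J.

-2460 J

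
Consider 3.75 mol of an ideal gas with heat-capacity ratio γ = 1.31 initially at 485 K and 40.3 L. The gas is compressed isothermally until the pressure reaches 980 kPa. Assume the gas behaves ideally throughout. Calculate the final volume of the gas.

15.4 L

P₁ = nRT₁/V₁ = 3.75×8.314×485/40.3 = 375 kPa.
Isothermal: T stays 485 K; PV = const ⇒ V₂ = 15.4 L, P₂ = 980 kPa.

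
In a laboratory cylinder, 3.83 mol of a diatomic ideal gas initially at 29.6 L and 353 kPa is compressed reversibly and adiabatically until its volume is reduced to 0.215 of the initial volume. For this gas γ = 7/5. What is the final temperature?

T₁ = P₁V₁/(nR) = 353×29.6/(3.83×8.314) = 328 K.
Adiabatic: TV^(γ−1) = const ⇒ T₂ = 328×(4.65)^0.400 = 607 K; PV^γ = const ⇒ P₂ = 3040 kPa.

607 K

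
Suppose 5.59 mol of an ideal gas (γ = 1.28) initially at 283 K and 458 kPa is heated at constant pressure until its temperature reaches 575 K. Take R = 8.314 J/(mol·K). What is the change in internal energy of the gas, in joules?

V₁ = nRT₁/P₁ = 5.59×8.314×283/458 = 28.7 L.
Isobaric: P stays 458 kPa; V/T = const ⇒ T₂ = 575 K, V₂ = 58.3 L.
For an ideal gas ΔU = nCvΔT with Cv = R/(γ−1) = 29.7 J/(mol·K).
ΔU = 5.59×29.7×(575−283) = 48500 J.

48500 J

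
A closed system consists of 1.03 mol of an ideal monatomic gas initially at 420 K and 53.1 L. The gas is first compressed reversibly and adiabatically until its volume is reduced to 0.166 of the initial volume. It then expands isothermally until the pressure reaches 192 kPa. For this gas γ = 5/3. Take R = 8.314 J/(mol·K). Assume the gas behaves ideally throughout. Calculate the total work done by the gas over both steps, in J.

P₁ = nRT₁/V₁ = 1.03×8.314×420/53.1 = 67.7 kPa.
Step 1 — Adiabatic: TV^(γ−1) = const ⇒ T₂ = 420×(6.02)^0.667 = 1390 K; PV^γ = const ⇒ P₂ = 1350 kPa.
ΔU = nCvΔT = 1.03×12.5×(1390−420) = 12500 J.
Q = 0 for an adiabatic process, so W = −ΔU = -12500 J.
State after step 1: P = 1350 kPa, V = 8.81 L, T = 1390 K.
Step 2 — Isothermal: T stays 1390 K; PV = const ⇒ V₂ = 62.0 L, P₂ = 192 kPa.
ΔU = 0 (ideal gas, T constant).
W = nRT ln(V₂/V₁) = 1.03×8.314×1390×ln(7.04) = 23200 J.
Q = ΔU + W = 23200 J.
Net over both steps: W = 10800 J, Q = 23200 J, ΔU = 12500 J.

10800 J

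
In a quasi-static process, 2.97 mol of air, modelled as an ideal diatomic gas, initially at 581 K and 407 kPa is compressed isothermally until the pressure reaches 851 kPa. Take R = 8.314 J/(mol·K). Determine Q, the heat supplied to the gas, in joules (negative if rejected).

V₁ = nRT₁/P₁ = 2.97×8.314×581/407 = 35.2 L.
Isothermal: T stays 581 K; PV = const ⇒ V₂ = 16.9 L, P₂ = 851 kPa.
ΔU = 0 (ideal gas, T constant).
W = nRT ln(V₂/V₁) = 2.97×8.314×581×ln(0.478) = -10600 J.
Q = ΔU + W = -10600 J.

-10600 J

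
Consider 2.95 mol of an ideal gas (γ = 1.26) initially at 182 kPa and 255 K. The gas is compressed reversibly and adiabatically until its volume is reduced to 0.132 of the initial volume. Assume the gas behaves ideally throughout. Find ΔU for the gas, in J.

V₁ = nRT₁/P₁ = 2.95×8.314×255/182 = 34.4 L.
Adiabatic: TV^(γ−1) = const ⇒ T₂ = 255×(7.58)^0.260 = 432 K; PV^γ = const ⇒ P₂ = 2330 kPa.
For an ideal gas ΔU = nCvΔT with Cv = R/(γ−1) = 32.0 J/(mol·K).
ΔU = 2.95×32.0×(432−255) = 16700 J.

16700 J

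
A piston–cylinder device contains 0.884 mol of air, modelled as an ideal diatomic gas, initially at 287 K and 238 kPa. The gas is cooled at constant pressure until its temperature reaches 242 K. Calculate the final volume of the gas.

7.47 L

V₁ = nRT₁/P₁ = 0.884×8.314×287/238 = 8.86 L.
Isobaric: P stays 238 kPa; V/T = const ⇒ T₂ = 242 K, V₂ = 7.47 L.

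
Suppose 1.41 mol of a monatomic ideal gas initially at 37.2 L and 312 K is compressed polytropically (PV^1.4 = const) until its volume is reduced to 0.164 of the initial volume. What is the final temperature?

P₁ = nRT₁/V₁ = 1.41×8.314×312/37.2 = 98.3 kPa.
Polytropic n=1.4: T₂ = T₁(V₁/V₂)^(n−1) = 312×(6.10)^0.40 = 643 K; P₂ = P₁(V₁/V₂)^n = 1240 kPa.

643 K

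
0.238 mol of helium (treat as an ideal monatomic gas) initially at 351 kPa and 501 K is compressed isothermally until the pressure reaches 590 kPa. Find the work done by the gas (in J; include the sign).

-515 J

V₁ = nRT₁/P₁ = 0.238×8.314×501/351 = 2.82 L.
Isothermal: T stays 501 K; PV = const ⇒ V₂ = 1.68 L, P₂ = 590 kPa.
W = nRT ln(V₂/V₁) = 0.238×8.314×501×ln(0.595) = -515 J.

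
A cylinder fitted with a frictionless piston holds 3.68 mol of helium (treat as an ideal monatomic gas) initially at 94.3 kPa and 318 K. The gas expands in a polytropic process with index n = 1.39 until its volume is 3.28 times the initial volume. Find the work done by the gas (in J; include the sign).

V₁ = nRT₁/P₁ = 3.68×8.314×318/94.3 = 103 L.
Polytropic n=1.39: T₂ = T₁(V₁/V₂)^(n−1) = 318×(0.305)^0.39 = 200 K; P₂ = P₁(V₁/V₂)^n = 18.1 kPa.
W = (P₁V₁−P₂V₂)/(n−1) = (94.3×103−18.1×338)/0.39 = 9250 J.

9250 J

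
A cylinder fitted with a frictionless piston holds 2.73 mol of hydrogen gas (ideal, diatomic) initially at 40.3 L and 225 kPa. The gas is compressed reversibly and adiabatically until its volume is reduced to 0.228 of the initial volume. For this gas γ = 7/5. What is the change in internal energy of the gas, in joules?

T₁ = P₁V₁/(nR) = 225×40.3/(2.73×8.314) = 399 K.
Adiabatic: TV^(γ−1) = const ⇒ T₂ = 399×(4.39)^0.400 = 722 K; PV^γ = const ⇒ P₂ = 1780 kPa.
For an ideal gas ΔU = nCvΔT with Cv = (5/2)R = 20.8 J/(mol·K).
ΔU = 2.73×20.8×(722−399) = 18300 J.

18300 J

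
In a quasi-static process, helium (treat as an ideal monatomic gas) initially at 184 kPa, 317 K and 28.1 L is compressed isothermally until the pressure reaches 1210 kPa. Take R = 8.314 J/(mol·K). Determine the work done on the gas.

n = P₁V₁/(RT₁) = 184×28.1/(8.314×317) = 1.96 mol.
Isothermal: T stays 317 K; PV = const ⇒ V₂ = 4.27 L, P₂ = 1210 kPa.
W = nRT ln(V₂/V₁) = 1.96×8.314×317×ln(0.152) = -9740 J.
Work done on the gas = −W_by = 9740 J.

9740 J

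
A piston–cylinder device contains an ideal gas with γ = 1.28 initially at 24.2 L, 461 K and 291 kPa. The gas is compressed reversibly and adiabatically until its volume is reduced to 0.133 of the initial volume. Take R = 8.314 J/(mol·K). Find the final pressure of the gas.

3850 kPa

Adiabatic: TV^(γ−1) = const ⇒ T₂ = 461×(7.52)^0.280 = 811 K; PV^γ = const ⇒ P₂ = 3850 kPa.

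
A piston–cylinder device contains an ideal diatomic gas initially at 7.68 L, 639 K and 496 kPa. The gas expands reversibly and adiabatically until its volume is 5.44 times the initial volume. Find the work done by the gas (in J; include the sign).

n = P₁V₁/(RT₁) = 496×7.68/(8.314×639) = 0.717 mol.
Adiabatic: TV^(γ−1) = const ⇒ T₂ = 639×(0.184)^0.400 = 325 K; PV^γ = const ⇒ P₂ = 46.3 kPa.
ΔU = nCvΔT = 0.717×20.8×(325−639) = -4690 J.
Q = 0 for an adiabatic process, so W = −ΔU = 4690 J.

4690 J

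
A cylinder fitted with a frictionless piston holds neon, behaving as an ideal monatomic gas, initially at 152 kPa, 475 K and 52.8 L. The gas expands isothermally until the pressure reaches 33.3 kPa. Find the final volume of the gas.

Isothermal: T stays 475 K; PV = const ⇒ V₂ = 241 L, P₂ = 33.3 kPa.

241 L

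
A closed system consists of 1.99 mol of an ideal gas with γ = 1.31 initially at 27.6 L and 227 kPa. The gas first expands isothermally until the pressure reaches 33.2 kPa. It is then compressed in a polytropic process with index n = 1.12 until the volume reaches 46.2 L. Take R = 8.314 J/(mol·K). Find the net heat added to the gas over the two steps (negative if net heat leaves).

6160 J

T₁ = P₁V₁/(nR) = 227×27.6/(1.99×8.314) = 379 K.
Step 1 — Isothermal: T stays 379 K; PV = const ⇒ V₂ = 189 L, P₂ = 33.2 kPa.
ΔU = 0 (ideal gas, T constant).
W = nRT ln(V₂/V₁) = 1.99×8.314×379×ln(6.84) = 12000 J.
Q = ΔU + W = 12000 J.
State after step 1: P = 33.2 kPa, V = 189 L, T = 379 K.
Step 2 — Polytropic n=1.12: T₂ = T₁(V₁/V₂)^(n−1) = 379×(4.08)^0.12 = 448 K; P₂ = P₁(V₁/V₂)^n = 161 kPa.
W = (P₁V₁−P₂V₂)/(n−1) = (33.2×189−161×46.2)/0.12 = -9600 J.
ΔU = nCvΔT = 1.99×26.8×(448−379) = 3720 J.
Q = ΔU + W = -5890 J.
Net over both steps: W = 2440 J, Q = 6160 J, ΔU = 3720 J.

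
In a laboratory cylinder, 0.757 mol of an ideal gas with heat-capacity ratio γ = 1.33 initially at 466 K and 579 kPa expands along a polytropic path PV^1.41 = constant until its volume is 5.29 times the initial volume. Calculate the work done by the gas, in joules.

3540 J

V₁ = nRT₁/P₁ = 0.757×8.314×466/579 = 5.07 L.
Polytropic n=1.41: T₂ = T₁(V₁/V₂)^(n−1) = 466×(0.189)^0.41 = 235 K; P₂ = P₁(V₁/V₂)^n = 55.3 kPa.
W = (P₁V₁−P₂V₂)/(n−1) = (579×5.07−55.3×26.8)/0.41 = 3540 J.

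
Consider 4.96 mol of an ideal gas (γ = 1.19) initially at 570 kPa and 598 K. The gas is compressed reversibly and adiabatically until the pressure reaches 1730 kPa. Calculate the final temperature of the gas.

714 K

V₁ = nRT₁/P₁ = 4.96×8.314×598/570 = 43.3 L.
Adiabatic: T₂/T₁ = (P₂/P₁)^((γ−1)/γ) ⇒ T₂ = 598×(3.04)^0.160 = 714 K; V₂ = 17.0 L.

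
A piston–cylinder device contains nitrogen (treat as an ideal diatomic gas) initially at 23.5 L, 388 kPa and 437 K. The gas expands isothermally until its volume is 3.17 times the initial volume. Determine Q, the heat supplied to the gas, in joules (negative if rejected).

n = P₁V₁/(RT₁) = 388×23.5/(8.314×437) = 2.51 mol.
Isothermal: T stays 437 K; PV = const ⇒ V₂ = 74.5 L, P₂ = 122 kPa.
ΔU = 0 (ideal gas, T constant).
W = nRT ln(V₂/V₁) = 2.51×8.314×437×ln(3.17) = 10500 J.
Q = ΔU + W = 10500 J.

10500 J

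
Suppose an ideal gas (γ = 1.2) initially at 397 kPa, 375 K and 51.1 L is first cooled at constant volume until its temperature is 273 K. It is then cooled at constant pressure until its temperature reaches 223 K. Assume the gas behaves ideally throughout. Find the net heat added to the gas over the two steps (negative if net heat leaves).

-43800 J

n = P₁V₁/(RT₁) = 397×51.1/(8.314×375) = 6.51 mol.
Step 1 — Isochoric: V stays 51.1 L; P/T = const ⇒ T₂ = 273 K, P₂ = 289 kPa.
W = 0 (no volume change).
ΔU = nCvΔT = 6.51×41.6×(273−375) = -27600 J.
Q = ΔU = -27600 J.
State after step 1: P = 289 kPa, V = 51.1 L, T = 273 K.
Step 2 — Isobaric: P stays 289 kPa; V/T = const ⇒ T₂ = 223 K, V₂ = 41.7 L.
W = PΔV = 289×(41.7−51.1) kPa·L = -2700 J.
ΔU = nCvΔT = 6.51×41.6×(223−273) = -13500 J.
Q = ΔU + W = nCpΔT = -16200 J.
Net over both steps: W = -2700 J, Q = -43800 J, ΔU = -41100 J.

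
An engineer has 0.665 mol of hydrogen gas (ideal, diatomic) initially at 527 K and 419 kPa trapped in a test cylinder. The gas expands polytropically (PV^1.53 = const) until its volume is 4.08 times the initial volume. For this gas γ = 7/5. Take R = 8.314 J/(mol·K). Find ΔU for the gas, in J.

V₁ = nRT₁/P₁ = 0.665×8.314×527/419 = 6.95 L.
Polytropic n=1.53: T₂ = T₁(V₁/V₂)^(n−1) = 527×(0.245)^0.53 = 250 K; P₂ = P₁(V₁/V₂)^n = 48.7 kPa.
For an ideal gas ΔU = nCvΔT with Cv = (5/2)R = 20.8 J/(mol·K).
ΔU = 0.665×20.8×(250−527) = -3830 J.

-3830 J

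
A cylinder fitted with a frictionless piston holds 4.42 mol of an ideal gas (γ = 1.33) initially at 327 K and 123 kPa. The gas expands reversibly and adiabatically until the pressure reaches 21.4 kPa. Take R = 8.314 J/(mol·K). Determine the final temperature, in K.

212 K

V₁ = nRT₁/P₁ = 4.42×8.314×327/123 = 97.7 L.
Adiabatic: T₂/T₁ = (P₂/P₁)^((γ−1)/γ) ⇒ T₂ = 327×(0.174)^0.248 = 212 K; V₂ = 364 L.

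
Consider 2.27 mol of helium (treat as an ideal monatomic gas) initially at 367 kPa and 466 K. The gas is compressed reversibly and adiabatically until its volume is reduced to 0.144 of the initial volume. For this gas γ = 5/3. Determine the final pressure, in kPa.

V₁ = nRT₁/P₁ = 2.27×8.314×466/367 = 24.0 L.
Adiabatic: TV^(γ−1) = const ⇒ T₂ = 466×(6.94)^0.667 = 1700 K; PV^γ = const ⇒ P₂ = 9280 kPa.

9280 kPa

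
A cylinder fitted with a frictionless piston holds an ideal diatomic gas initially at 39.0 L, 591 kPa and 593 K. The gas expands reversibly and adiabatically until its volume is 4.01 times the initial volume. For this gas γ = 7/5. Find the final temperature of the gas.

340 K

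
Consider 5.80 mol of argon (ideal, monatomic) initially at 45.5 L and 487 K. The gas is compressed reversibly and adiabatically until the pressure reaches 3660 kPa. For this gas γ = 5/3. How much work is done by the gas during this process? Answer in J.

P₁ = nRT₁/V₁ = 5.80×8.314×487/45.5 = 516 kPa.
Adiabatic: T₂/T₁ = (P₂/P₁)^((γ−1)/γ) ⇒ T₂ = 487×(7.09)^0.400 = 1070 K; V₂ = 14.0 L.
ΔU = nCvΔT = 5.80×12.5×(1070−487) = 41900 J.
Q = 0 for an adiabatic process, so W = −ΔU = -41900 J.

-41900 J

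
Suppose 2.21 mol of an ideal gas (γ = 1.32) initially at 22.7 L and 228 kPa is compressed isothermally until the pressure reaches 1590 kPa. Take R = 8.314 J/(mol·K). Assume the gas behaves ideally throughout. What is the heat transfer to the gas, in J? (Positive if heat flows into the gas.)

-10100 J

T₁ = P₁V₁/(nR) = 228×22.7/(2.21×8.314) = 282 K.
Isothermal: T stays 282 K; PV = const ⇒ V₂ = 3.26 L, P₂ = 1590 kPa.
ΔU = 0 (ideal gas, T constant).
W = nRT ln(V₂/V₁) = 2.21×8.314×282×ln(0.143) = -10100 J.
Q = ΔU + W = -10100 J.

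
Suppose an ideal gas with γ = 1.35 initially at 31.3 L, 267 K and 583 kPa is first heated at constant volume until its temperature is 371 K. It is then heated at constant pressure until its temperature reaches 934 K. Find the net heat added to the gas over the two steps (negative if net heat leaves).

n = P₁V₁/(RT₁) = 583×31.3/(8.314×267) = 8.22 mol.
Step 1 — Isochoric: V stays 31.3 L; P/T = const ⇒ T₂ = 371 K, P₂ = 810 kPa.
W = 0 (no volume change).
ΔU = nCvΔT = 8.22×23.8×(371−267) = 20300 J.
Q = ΔU = 20300 J.
State after step 1: P = 810 kPa, V = 31.3 L, T = 371 K.
Step 2 — Isobaric: P stays 810 kPa; V/T = const ⇒ T₂ = 934 K, V₂ = 78.8 L.
W = PΔV = 810×(78.8−31.3) kPa·L = 38500 J.
ΔU = nCvΔT = 8.22×23.8×(934−371) = 110000 J.
Q = ΔU + W = nCpΔT = 148000 J.
Net over both steps: W = 38500 J, Q = 169000 J, ΔU = 130000 J.

169000 J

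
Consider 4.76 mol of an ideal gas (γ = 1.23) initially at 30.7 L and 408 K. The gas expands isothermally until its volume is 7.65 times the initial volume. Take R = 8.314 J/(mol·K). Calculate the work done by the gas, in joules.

P₁ = nRT₁/V₁ = 4.76×8.314×408/30.7 = 526 kPa.
Isothermal: T stays 408 K; PV = const ⇒ V₂ = 235 L, P₂ = 68.8 kPa.
W = nRT ln(V₂/V₁) = 4.76×8.314×408×ln(7.65) = 32900 J.

32900 J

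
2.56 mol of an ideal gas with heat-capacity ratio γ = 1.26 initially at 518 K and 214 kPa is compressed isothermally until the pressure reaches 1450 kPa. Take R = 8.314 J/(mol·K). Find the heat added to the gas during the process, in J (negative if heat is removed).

-21100 J

V₁ = nRT₁/P₁ = 2.56×8.314×518/214 = 51.5 L.
Isothermal: T stays 518 K; PV = const ⇒ V₂ = 7.60 L, P₂ = 1450 kPa.
ΔU = 0 (ideal gas, T constant).
W = nRT ln(V₂/V₁) = 2.56×8.314×518×ln(0.148) = -21100 J.
Q = ΔU + W = -21100 J.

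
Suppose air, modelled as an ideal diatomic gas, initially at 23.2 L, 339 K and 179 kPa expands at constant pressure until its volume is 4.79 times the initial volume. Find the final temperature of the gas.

Isobaric: P stays 179 kPa; V/T = const ⇒ T₂ = 1620 K, V₂ = 111 L.

1620 K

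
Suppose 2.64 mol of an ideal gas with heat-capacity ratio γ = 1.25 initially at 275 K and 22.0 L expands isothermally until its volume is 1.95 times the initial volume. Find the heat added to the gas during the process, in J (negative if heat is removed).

P₁ = nRT₁/V₁ = 2.64×8.314×275/22.0 = 274 kPa.
Isothermal: T stays 275 K; PV = const ⇒ V₂ = 42.9 L, P₂ = 141 kPa.
ΔU = 0 (ideal gas, T constant).
W = nRT ln(V₂/V₁) = 2.64×8.314×275×ln(1.95) = 4030 J.
Q = ΔU + W = 4030 J.

4030 J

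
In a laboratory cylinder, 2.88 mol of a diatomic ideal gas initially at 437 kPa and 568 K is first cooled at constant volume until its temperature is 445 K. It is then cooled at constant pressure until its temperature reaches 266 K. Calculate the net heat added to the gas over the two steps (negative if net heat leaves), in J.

V₁ = nRT₁/P₁ = 2.88×8.314×568/437 = 31.1 L.
Step 1 — Isochoric: V stays 31.1 L; P/T = const ⇒ T₂ = 445 K, P₂ = 342 kPa.
W = 0 (no volume change).
ΔU = nCvΔT = 2.88×20.8×(445−568) = -7360 J.
Q = ΔU = -7360 J.
State after step 1: P = 342 kPa, V = 31.1 L, T = 445 K.
Step 2 — Isobaric: P stays 342 kPa; V/T = const ⇒ T₂ = 266 K, V₂ = 18.6 L.
W = PΔV = 342×(18.6−31.1) kPa·L = -4290 J.
ΔU = nCvΔT = 2.88×20.8×(266−445) = -10700 J.
Q = ΔU + W = nCpΔT = -15000 J.
Net over both steps: W = -4290 J, Q = -22400 J, ΔU = -18100 J.

-22400 J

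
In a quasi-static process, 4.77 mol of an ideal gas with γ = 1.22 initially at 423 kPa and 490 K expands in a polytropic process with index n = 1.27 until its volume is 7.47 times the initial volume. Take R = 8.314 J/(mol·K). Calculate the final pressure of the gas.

32.9 kPa

V₁ = nRT₁/P₁ = 4.77×8.314×490/423 = 45.9 L.
Polytropic n=1.27: T₂ = T₁(V₁/V₂)^(n−1) = 490×(0.134)^0.27 = 285 K; P₂ = P₁(V₁/V₂)^n = 32.9 kPa.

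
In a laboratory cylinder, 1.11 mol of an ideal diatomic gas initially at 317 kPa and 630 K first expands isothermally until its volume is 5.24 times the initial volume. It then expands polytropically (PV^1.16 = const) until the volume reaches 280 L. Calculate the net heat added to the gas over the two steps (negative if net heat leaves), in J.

V₁ = nRT₁/P₁ = 1.11×8.314×630/317 = 18.3 L.
Step 1 — Isothermal: T stays 630 K; PV = const ⇒ V₂ = 96.1 L, P₂ = 60.5 kPa.
ΔU = 0 (ideal gas, T constant).
W = nRT ln(V₂/V₁) = 1.11×8.314×630×ln(5.24) = 9630 J.
Q = ΔU + W = 9630 J.
State after step 1: P = 60.5 kPa, V = 96.1 L, T = 630 K.
Step 2 — Polytropic n=1.16: T₂ = T₁(V₁/V₂)^(n−1) = 630×(0.343)^0.16 = 531 K; P₂ = P₁(V₁/V₂)^n = 17.5 kPa.
W = (P₁V₁−P₂V₂)/(n−1) = (60.5×96.1−17.5×280)/0.16 = 5710 J.
ΔU = nCvΔT = 1.11×20.8×(531−630) = -2290 J.
Q = ΔU + W = 3430 J.
Net over both steps: W = 15300 J, Q = 13100 J, ΔU = -2290 J.

13100 J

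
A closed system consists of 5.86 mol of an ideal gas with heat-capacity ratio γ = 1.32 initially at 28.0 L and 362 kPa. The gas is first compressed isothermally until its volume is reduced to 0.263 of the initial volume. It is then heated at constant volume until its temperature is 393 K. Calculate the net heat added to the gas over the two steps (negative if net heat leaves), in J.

14600 J

T₁ = P₁V₁/(nR) = 362×28.0/(5.86×8.314) = 208 K.
Step 1 — Isothermal: T stays 208 K; PV = const ⇒ V₂ = 7.36 L, P₂ = 1380 kPa.
ΔU = 0 (ideal gas, T constant).
W = nRT ln(V₂/V₁) = 5.86×8.314×208×ln(0.263) = -13500 J.
Q = ΔU + W = -13500 J.
State after step 1: P = 1380 kPa, V = 7.36 L, T = 208 K.
Step 2 — Isochoric: V stays 7.36 L; P/T = const ⇒ T₂ = 393 K, P₂ = 2600 kPa.
W = 0 (no volume change).
ΔU = nCvΔT = 5.86×26.0×(393−208) = 28200 J.
Q = ΔU = 28200 J.
Net over both steps: W = -13500 J, Q = 14600 J, ΔU = 28200 J.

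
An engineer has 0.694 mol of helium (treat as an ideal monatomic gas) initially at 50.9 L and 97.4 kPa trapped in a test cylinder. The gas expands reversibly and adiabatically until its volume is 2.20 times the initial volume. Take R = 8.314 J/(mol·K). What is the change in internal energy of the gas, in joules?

T₁ = P₁V₁/(nR) = 97.4×50.9/(0.694×8.314) = 859 K.
Adiabatic: TV^(γ−1) = const ⇒ T₂ = 859×(0.455)^0.667 = 508 K; PV^γ = const ⇒ P₂ = 26.2 kPa.
For an ideal gas ΔU = nCvΔT with Cv = (3/2)R = 12.5 J/(mol·K).
ΔU = 0.694×12.5×(508−859) = -3040 J.

-3040 J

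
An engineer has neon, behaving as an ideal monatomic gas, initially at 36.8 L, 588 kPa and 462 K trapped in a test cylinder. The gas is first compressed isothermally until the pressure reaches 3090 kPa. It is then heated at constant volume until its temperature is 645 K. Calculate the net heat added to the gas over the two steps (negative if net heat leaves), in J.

-23000 J

n = P₁V₁/(RT₁) = 588×36.8/(8.314×462) = 5.63 mol.
Step 1 — Isothermal: T stays 462 K; PV = const ⇒ V₂ = 7.00 L, P₂ = 3090 kPa.
ΔU = 0 (ideal gas, T constant).
W = nRT ln(V₂/V₁) = 5.63×8.314×462×ln(0.190) = -35900 J.
Q = ΔU + W = -35900 J.
State after step 1: P = 3090 kPa, V = 7.00 L, T = 462 K.
Step 2 — Isochoric: V stays 7.00 L; P/T = const ⇒ T₂ = 645 K, P₂ = 4310 kPa.
W = 0 (no volume change).
ΔU = nCvΔT = 5.63×12.5×(645−462) = 12900 J.
Q = ΔU = 12900 J.
Net over both steps: W = -35900 J, Q = -23000 J, ΔU = 12900 J.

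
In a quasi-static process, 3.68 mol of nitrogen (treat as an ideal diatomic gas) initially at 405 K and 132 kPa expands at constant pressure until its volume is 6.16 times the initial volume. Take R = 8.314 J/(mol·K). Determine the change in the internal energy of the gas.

160000 J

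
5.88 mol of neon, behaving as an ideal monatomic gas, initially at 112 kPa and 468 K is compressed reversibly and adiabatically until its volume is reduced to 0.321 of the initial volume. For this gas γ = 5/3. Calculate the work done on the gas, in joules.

38900 J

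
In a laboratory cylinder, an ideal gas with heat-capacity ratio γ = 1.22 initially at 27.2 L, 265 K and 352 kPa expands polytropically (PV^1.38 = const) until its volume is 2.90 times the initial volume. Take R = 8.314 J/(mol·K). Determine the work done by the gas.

8380 J

n = P₁V₁/(RT₁) = 352×27.2/(8.314×265) = 4.35 mol.
Polytropic n=1.38: T₂ = T₁(V₁/V₂)^(n−1) = 265×(0.345)^0.38 = 177 K; P₂ = P₁(V₁/V₂)^n = 81.0 kPa.
W = (P₁V₁−P₂V₂)/(n−1) = (352×27.2−81.0×78.9)/0.38 = 8380 J.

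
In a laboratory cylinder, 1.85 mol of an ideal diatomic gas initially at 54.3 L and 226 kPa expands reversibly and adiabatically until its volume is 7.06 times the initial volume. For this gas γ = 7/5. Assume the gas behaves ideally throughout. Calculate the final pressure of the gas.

14.6 kPa

T₁ = P₁V₁/(nR) = 226×54.3/(1.85×8.314) = 798 K.
Adiabatic: TV^(γ−1) = const ⇒ T₂ = 798×(0.142)^0.400 = 365 K; PV^γ = const ⇒ P₂ = 14.6 kPa.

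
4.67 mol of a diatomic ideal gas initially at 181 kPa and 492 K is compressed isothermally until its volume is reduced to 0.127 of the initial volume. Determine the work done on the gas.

39400 J

V₁ = nRT₁/P₁ = 4.67×8.314×492/181 = 106 L.
Isothermal: T stays 492 K; PV = const ⇒ V₂ = 13.4 L, P₂ = 1430 kPa.
W = nRT ln(V₂/V₁) = 4.67×8.314×492×ln(0.127) = -39400 J.
Work done on the gas = −W_by = 39400 J.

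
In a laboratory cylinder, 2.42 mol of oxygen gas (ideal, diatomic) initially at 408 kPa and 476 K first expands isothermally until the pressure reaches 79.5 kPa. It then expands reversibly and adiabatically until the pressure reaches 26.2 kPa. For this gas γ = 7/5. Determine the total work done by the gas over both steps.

22200 J

V₁ = nRT₁/P₁ = 2.42×8.314×476/408 = 23.5 L.
Step 1 — Isothermal: T stays 476 K; PV = const ⇒ V₂ = 120 L, P₂ = 79.5 kPa.
ΔU = 0 (ideal gas, T constant).
W = nRT ln(V₂/V₁) = 2.42×8.314×476×ln(5.13) = 15700 J.
Q = ΔU + W = 15700 J.
State after step 1: P = 79.5 kPa, V = 120 L, T = 476 K.
Step 2 — Adiabatic: T₂/T₁ = (P₂/P₁)^((γ−1)/γ) ⇒ T₂ = 476×(0.330)^0.286 = 347 K; V₂ = 266 L.
ΔU = nCvΔT = 2.42×20.8×(347−476) = -6510 J.
Q = 0 for an adiabatic process, so W = −ΔU = 6510 J.
Net over both steps: W = 22200 J, Q = 15700 J, ΔU = -6510 J.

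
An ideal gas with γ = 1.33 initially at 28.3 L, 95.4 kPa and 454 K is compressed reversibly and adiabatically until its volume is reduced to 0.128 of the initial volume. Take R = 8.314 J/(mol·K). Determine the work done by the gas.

n = P₁V₁/(RT₁) = 95.4×28.3/(8.314×454) = 0.715 mol.
Adiabatic: TV^(γ−1) = const ⇒ T₂ = 454×(7.81)^0.330 = 895 K; PV^γ = const ⇒ P₂ = 1470 kPa.
ΔU = nCvΔT = 0.715×25.2×(895−454) = 7940 J.
Q = 0 for an adiabatic process, so W = −ΔU = -7940 J.

-7940 J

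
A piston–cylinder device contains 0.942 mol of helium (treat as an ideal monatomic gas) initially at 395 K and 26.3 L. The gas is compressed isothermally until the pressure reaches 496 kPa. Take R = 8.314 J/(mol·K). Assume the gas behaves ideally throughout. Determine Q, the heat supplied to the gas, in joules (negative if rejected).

-4450 J

P₁ = nRT₁/V₁ = 0.942×8.314×395/26.3 = 118 kPa.
Isothermal: T stays 395 K; PV = const ⇒ V₂ = 6.24 L, P₂ = 496 kPa.
ΔU = 0 (ideal gas, T constant).
W = nRT ln(V₂/V₁) = 0.942×8.314×395×ln(0.237) = -4450 J.
Q = ΔU + W = -4450 J.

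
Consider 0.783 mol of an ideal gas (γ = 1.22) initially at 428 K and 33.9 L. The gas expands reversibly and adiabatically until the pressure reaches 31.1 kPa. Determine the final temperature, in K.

359 K

P₁ = nRT₁/V₁ = 0.783×8.314×428/33.9 = 82.2 kPa.
Adiabatic: T₂/T₁ = (P₂/P₁)^((γ−1)/γ) ⇒ T₂ = 428×(0.378)^0.180 = 359 K; V₂ = 75.2 L.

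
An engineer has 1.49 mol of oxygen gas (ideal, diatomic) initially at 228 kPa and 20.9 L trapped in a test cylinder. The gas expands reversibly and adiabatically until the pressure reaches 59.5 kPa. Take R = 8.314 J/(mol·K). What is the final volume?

T₁ = P₁V₁/(nR) = 228×20.9/(1.49×8.314) = 385 K.
Adiabatic: T₂/T₁ = (P₂/P₁)^((γ−1)/γ) ⇒ T₂ = 385×(0.261)^0.286 = 262 K; V₂ = 54.6 L.

54.6 L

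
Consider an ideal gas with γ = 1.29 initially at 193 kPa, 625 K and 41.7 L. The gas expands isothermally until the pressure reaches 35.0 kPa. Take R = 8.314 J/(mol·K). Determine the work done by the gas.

n = P₁V₁/(RT₁) = 193×41.7/(8.314×625) = 1.55 mol.
Isothermal: T stays 625 K; PV = const ⇒ V₂ = 230 L, P₂ = 35.0 kPa.
W = nRT ln(V₂/V₁) = 1.55×8.314×625×ln(5.51) = 13700 J.

13700 J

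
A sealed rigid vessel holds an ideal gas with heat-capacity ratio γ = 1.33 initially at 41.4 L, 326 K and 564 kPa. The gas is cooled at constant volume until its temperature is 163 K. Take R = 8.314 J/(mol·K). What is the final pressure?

282 kPa

Isochoric: V stays 41.4 L; P/T = const ⇒ T₂ = 163 K, P₂ = 282 kPa.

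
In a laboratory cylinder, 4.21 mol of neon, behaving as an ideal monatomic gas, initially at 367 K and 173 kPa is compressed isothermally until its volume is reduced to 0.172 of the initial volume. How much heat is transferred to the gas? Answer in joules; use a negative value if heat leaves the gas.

-22600 J

V₁ = nRT₁/P₁ = 4.21×8.314×367/173 = 74.3 L.
Isothermal: T stays 367 K; PV = const ⇒ V₂ = 12.8 L, P₂ = 1010 kPa.
ΔU = 0 (ideal gas, T constant).
W = nRT ln(V₂/V₁) = 4.21×8.314×367×ln(0.172) = -22600 J.
Q = ΔU + W = -22600 J.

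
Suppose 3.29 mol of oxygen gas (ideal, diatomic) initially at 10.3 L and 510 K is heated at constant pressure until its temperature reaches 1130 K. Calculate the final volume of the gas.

22.8 L

P₁ = nRT₁/V₁ = 3.29×8.314×510/10.3 = 1350 kPa.
Isobaric: P stays 1350 kPa; V/T = const ⇒ T₂ = 1130 K, V₂ = 22.8 L.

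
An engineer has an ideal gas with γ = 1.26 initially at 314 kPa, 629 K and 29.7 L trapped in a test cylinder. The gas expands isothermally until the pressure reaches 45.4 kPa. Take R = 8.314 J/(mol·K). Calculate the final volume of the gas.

Isothermal: T stays 629 K; PV = const ⇒ V₂ = 205 L, P₂ = 45.4 kPa.

205 L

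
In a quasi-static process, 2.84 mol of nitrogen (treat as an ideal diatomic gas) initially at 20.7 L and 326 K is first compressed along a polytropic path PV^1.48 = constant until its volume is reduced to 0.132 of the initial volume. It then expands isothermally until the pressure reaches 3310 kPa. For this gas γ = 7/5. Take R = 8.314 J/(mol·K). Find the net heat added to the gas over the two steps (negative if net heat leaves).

P₁ = nRT₁/V₁ = 2.84×8.314×326/20.7 = 372 kPa.
Step 1 — Polytropic n=1.48: T₂ = T₁(V₁/V₂)^(n−1) = 326×(7.58)^0.48 = 862 K; P₂ = P₁(V₁/V₂)^n = 7450 kPa.
W = (P₁V₁−P₂V₂)/(n−1) = (372×20.7−7450×2.73)/0.48 = -26400 J.
ΔU = nCvΔT = 2.84×20.8×(862−326) = 31600 J.
Q = ΔU + W = 5270 J.
State after step 1: P = 7450 kPa, V = 2.73 L, T = 862 K.
Step 2 — Isothermal: T stays 862 K; PV = const ⇒ V₂ = 6.15 L, P₂ = 3310 kPa.
ΔU = 0 (ideal gas, T constant).
W = nRT ln(V₂/V₁) = 2.84×8.314×862×ln(2.25) = 16500 J.
Q = ΔU + W = 16500 J.
Net over both steps: W = -9860 J, Q = 21800 J, ΔU = 31600 J.

21800 J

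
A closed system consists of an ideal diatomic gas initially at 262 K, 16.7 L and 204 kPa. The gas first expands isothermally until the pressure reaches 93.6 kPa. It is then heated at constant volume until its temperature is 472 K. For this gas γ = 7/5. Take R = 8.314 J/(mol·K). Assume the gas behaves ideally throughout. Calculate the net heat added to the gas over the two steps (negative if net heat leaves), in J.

9480 J

n = P₁V₁/(RT₁) = 204×16.7/(8.314×262) = 1.56 mol.
Step 1 — Isothermal: T stays 262 K; PV = const ⇒ V₂ = 36.4 L, P₂ = 93.6 kPa.
ΔU = 0 (ideal gas, T constant).
W = nRT ln(V₂/V₁) = 1.56×8.314×262×ln(2.18) = 2650 J.
Q = ΔU + W = 2650 J.
State after step 1: P = 93.6 kPa, V = 36.4 L, T = 262 K.
Step 2 — Isochoric: V stays 36.4 L; P/T = const ⇒ T₂ = 472 K, P₂ = 169 kPa.
W = 0 (no volume change).
ΔU = nCvΔT = 1.56×20.8×(472−262) = 6830 J.
Q = ΔU = 6830 J.
Net over both steps: W = 2650 J, Q = 9480 J, ΔU = 6830 J.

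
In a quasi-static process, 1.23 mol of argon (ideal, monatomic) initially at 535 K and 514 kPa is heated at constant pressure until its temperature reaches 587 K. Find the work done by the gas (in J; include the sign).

532 J

V₁ = nRT₁/P₁ = 1.23×8.314×535/514 = 10.6 L.
Isobaric: P stays 514 kPa; V/T = const ⇒ T₂ = 587 K, V₂ = 11.7 L.
W = PΔV = 514×(11.7−10.6) kPa·L = 532 J.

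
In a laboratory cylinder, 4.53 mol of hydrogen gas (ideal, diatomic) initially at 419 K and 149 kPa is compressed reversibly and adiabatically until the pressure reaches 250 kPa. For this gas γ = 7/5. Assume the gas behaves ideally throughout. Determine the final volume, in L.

73.2 L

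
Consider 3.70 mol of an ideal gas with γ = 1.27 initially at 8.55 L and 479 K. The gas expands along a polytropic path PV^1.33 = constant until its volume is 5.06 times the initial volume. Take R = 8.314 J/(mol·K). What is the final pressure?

P₁ = nRT₁/V₁ = 3.70×8.314×479/8.55 = 1720 kPa.
Polytropic n=1.33: T₂ = T₁(V₁/V₂)^(n−1) = 479×(0.198)^0.33 = 281 K; P₂ = P₁(V₁/V₂)^n = 199 kPa.

199 kPa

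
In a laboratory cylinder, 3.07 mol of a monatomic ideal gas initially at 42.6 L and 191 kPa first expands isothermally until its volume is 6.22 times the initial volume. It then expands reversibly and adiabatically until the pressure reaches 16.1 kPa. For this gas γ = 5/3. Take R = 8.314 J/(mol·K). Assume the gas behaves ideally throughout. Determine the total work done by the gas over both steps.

T₁ = P₁V₁/(nR) = 191×42.6/(3.07×8.314) = 319 K.
Step 1 — Isothermal: T stays 319 K; PV = const ⇒ V₂ = 265 L, P₂ = 30.7 kPa.
ΔU = 0 (ideal gas, T constant).
W = nRT ln(V₂/V₁) = 3.07×8.314×319×ln(6.22) = 14900 J.
Q = ΔU + W = 14900 J.
State after step 1: P = 30.7 kPa, V = 265 L, T = 319 K.
Step 2 — Adiabatic: T₂/T₁ = (P₂/P₁)^((γ−1)/γ) ⇒ T₂ = 319×(0.524)^0.400 = 246 K; V₂ = 390 L.
ΔU = nCvΔT = 3.07×12.5×(246−319) = -2780 J.
Q = 0 for an adiabatic process, so W = −ΔU = 2780 J.
Net over both steps: W = 17600 J, Q = 14900 J, ΔU = -2780 J.

17600 J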